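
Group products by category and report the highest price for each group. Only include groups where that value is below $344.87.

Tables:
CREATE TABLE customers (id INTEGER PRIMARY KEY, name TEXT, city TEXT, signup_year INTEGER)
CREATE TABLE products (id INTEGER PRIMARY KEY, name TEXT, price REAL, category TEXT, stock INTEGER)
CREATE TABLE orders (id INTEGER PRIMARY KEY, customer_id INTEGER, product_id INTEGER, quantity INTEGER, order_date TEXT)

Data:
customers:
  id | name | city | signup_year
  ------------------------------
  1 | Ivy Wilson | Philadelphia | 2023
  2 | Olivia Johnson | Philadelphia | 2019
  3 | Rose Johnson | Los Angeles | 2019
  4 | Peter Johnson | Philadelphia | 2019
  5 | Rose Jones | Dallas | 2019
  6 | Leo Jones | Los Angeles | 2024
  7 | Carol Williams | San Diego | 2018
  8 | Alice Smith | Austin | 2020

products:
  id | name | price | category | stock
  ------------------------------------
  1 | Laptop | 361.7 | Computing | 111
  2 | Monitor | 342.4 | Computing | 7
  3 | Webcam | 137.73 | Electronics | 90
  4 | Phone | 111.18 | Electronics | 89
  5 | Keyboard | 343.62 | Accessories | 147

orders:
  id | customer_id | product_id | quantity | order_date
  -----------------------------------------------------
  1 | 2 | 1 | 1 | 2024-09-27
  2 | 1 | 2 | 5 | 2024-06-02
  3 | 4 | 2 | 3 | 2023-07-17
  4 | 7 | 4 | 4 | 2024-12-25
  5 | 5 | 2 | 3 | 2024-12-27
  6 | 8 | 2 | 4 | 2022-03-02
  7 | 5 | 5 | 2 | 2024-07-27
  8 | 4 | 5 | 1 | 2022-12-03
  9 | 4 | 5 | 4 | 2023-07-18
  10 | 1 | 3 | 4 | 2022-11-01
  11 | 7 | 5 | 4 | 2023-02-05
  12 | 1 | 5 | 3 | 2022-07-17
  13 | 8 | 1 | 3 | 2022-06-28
SELECT category, MAX(price) AS max_price FROM products GROUP BY category HAVING MAX(price) < 344.87

Execution result:
category | max_price
Accessories | 343.62
Electronics | 137.73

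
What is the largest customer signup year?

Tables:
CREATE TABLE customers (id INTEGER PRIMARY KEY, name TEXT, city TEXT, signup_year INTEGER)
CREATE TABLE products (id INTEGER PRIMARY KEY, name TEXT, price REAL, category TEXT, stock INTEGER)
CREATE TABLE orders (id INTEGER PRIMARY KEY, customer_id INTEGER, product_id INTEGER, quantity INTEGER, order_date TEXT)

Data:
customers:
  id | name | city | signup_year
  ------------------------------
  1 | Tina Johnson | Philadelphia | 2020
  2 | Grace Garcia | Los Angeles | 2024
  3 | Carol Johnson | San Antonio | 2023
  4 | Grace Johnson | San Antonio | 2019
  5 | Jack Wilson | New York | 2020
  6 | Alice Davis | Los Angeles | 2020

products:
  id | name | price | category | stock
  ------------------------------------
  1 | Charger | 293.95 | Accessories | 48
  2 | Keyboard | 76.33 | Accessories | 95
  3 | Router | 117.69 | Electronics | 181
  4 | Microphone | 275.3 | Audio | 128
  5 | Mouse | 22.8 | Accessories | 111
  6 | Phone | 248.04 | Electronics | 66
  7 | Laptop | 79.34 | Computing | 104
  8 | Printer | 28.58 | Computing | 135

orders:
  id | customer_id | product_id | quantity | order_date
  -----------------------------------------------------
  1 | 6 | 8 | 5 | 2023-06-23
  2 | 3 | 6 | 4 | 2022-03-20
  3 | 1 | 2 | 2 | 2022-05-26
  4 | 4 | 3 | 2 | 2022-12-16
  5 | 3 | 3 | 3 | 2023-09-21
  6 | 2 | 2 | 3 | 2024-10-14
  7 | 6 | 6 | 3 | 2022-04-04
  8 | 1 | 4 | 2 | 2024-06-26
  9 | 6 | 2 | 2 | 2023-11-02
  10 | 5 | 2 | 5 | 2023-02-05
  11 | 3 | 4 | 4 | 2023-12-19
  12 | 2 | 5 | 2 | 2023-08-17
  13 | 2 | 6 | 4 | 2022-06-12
SELECT MAX(signup_year) FROM customers

Execution result:
2024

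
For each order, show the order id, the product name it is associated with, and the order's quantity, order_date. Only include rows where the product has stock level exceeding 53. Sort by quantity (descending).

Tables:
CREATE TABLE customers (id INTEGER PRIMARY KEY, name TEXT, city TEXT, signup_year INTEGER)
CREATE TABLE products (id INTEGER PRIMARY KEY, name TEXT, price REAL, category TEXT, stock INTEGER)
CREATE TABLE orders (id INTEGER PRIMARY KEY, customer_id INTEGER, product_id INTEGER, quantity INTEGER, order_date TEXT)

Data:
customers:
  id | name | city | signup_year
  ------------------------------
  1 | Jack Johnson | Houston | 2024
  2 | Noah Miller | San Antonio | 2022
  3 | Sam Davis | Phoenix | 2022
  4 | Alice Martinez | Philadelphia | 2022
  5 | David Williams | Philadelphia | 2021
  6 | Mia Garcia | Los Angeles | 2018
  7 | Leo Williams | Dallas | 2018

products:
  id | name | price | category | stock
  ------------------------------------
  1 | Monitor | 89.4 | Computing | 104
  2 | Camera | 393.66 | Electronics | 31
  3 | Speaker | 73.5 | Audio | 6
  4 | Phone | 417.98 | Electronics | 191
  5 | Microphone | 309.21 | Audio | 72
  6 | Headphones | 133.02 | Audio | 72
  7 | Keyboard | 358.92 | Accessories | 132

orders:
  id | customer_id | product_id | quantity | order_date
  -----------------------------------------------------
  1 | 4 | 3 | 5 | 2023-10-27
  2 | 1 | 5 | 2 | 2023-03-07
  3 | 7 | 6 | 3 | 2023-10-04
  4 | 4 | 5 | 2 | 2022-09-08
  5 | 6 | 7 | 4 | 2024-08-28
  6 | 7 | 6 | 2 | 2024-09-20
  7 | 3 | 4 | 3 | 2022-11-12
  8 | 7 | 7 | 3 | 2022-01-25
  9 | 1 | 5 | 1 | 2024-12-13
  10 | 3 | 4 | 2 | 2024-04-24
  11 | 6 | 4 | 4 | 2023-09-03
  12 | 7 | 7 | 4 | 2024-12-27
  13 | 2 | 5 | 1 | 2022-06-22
SELECT c.id, p.name AS product, c.quantity, c.order_date FROM orders c JOIN products p ON c.product_id = p.id WHERE p.stock > 53 ORDER BY c.quantity DESC

Execution result:
id | product | quantity | order_date
5 | Keyboard | 4 | 2024-08-28
11 | Phone | 4 | 2023-09-03
12 | Keyboard | 4 | 2024-12-27
3 | Headphones | 3 | 2023-10-04
7 | Phone | 3 | 2022-11-12
8 | Keyboard | 3 | 2022-01-25
2 | Microphone | 2 | 2023-03-07
4 | Microphone | 2 | 2022-09-08
6 | Headphones | 2 | 2024-09-20
10 | Phone | 2 | 2024-04-24
9 | Microphone | 1 | 2024-12-13
13 | Microphone | 1 | 2022-06-22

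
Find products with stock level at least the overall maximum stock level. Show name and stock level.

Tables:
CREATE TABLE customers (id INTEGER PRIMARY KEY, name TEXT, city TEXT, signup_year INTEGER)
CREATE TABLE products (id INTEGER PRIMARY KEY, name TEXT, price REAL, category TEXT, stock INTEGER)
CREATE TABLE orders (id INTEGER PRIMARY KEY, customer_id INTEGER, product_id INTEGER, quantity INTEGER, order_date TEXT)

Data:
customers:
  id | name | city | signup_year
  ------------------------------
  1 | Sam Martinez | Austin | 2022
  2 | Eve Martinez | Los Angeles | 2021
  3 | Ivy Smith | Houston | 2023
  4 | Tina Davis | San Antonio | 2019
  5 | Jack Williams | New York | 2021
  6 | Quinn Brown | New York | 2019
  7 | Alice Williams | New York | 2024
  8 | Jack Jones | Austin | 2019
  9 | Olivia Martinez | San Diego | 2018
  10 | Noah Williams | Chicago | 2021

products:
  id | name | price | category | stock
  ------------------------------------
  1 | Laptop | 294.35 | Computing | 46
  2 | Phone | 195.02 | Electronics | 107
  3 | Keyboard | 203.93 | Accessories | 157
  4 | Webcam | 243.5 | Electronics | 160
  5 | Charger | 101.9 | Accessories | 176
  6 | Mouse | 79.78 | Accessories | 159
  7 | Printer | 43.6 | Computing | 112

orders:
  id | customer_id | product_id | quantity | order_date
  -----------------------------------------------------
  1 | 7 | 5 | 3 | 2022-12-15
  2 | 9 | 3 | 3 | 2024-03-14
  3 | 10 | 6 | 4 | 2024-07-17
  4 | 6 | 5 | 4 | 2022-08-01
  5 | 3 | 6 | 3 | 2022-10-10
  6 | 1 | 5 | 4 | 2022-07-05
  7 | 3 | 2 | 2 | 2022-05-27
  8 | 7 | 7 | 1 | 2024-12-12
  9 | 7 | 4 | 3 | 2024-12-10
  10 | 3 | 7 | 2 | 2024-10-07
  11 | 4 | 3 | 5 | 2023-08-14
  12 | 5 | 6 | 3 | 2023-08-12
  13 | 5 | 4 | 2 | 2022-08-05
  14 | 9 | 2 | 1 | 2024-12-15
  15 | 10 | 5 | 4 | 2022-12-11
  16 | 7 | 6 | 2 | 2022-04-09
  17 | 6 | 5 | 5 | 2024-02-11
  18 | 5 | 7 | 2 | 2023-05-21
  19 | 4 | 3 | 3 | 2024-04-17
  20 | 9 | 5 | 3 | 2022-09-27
SELECT name, stock FROM products WHERE stock >= (SELECT MAX(stock) FROM products)

Execution result:
name | stock
Charger | 176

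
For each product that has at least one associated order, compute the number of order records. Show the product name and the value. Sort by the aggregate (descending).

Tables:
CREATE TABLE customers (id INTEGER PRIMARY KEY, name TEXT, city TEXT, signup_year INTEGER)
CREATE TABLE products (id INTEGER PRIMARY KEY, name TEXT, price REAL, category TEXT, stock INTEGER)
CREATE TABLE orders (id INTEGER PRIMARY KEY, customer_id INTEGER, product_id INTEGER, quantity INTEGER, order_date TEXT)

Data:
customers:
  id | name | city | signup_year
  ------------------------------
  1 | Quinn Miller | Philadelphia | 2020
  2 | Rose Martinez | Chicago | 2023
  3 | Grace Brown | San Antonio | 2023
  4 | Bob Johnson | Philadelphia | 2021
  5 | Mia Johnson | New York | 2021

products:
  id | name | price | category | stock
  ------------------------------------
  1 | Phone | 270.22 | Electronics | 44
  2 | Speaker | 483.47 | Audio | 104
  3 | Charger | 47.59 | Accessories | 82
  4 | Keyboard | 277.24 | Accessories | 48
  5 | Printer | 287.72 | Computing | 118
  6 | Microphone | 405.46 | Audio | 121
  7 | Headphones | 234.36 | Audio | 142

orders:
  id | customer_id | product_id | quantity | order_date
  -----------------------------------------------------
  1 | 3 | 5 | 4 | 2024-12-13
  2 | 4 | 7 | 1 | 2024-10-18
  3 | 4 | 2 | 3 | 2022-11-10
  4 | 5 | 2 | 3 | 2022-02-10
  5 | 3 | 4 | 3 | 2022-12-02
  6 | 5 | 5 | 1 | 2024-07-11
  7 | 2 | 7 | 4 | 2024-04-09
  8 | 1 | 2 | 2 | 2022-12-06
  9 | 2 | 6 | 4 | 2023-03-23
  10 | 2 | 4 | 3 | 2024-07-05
SELECT p.name, COUNT(*) AS n FROM orders c JOIN products p ON c.product_id = p.id GROUP BY p.id, p.name ORDER BY n DESC

Execution result:
name | n
Speaker | 3
Keyboard | 2
Printer | 2
Headphones | 2
Microphone | 1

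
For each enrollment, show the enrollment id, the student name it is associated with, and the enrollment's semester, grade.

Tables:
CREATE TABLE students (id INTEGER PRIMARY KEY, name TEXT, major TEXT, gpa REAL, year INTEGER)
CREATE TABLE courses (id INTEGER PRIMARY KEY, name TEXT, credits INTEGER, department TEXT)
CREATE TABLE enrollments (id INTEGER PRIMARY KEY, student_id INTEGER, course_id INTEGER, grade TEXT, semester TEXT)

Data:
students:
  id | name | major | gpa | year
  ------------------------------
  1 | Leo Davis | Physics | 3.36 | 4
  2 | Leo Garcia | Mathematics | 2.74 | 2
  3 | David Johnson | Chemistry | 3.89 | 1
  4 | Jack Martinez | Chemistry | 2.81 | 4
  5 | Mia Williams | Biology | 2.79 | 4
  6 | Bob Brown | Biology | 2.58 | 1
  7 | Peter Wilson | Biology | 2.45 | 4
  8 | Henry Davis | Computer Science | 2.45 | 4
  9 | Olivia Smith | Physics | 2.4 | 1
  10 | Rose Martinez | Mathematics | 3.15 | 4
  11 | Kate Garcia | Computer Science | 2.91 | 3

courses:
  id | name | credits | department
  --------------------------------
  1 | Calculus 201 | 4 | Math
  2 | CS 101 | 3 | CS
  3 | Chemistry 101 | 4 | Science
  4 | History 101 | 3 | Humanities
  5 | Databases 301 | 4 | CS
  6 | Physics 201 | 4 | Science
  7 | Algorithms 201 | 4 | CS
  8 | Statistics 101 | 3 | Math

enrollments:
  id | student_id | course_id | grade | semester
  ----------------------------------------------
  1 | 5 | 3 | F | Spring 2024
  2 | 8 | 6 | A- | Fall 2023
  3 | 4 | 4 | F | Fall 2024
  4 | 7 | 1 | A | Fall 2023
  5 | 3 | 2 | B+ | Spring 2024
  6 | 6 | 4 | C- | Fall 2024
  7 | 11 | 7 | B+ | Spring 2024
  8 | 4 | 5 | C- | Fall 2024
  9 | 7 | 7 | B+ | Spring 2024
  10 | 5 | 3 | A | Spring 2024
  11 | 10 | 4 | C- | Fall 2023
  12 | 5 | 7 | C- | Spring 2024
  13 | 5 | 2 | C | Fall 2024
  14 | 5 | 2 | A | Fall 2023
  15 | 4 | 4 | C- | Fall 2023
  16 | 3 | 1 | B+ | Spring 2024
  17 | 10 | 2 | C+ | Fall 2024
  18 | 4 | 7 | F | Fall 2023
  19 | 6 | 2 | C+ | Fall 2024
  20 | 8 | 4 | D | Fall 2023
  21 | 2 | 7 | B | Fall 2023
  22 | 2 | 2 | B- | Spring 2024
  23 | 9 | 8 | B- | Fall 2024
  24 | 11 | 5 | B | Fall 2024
SELECT c.id, p.name AS student, c.semester, c.grade FROM enrollments c JOIN students p ON c.student_id = p.id

Execution result:
id | student | semester | grade
1 | Mia Williams | Spring 2024 | F
2 | Henry Davis | Fall 2023 | A-
3 | Jack Martinez | Fall 2024 | F
4 | Peter Wilson | Fall 2023 | A
5 | David Johnson | Spring 2024 | B+
6 | Bob Brown | Fall 2024 | C-
7 | Kate Garcia | Spring 2024 | B+
8 | Jack Martinez | Fall 2024 | C-
9 | Peter Wilson | Spring 2024 | B+
10 | Mia Williams | Spring 2024 | A
11 | Rose Martinez | Fall 2023 | C-
12 | Mia Williams | Spring 2024 | C-
13 | Mia Williams | Fall 2024 | C
14 | Mia Williams | Fall 2023 | A
15 | Jack Martinez | Fall 2023 | C-
16 | David Johnson | Spring 2024 | B+
17 | Rose Martinez | Fall 2024 | C+
18 | Jack Martinez | Fall 2023 | F
19 | Bob Brown | Fall 2024 | C+
20 | Henry Davis | Fall 2023 | D
21 | Leo Garcia | Fall 2023 | B
22 | Leo Garcia | Spring 2024 | B-
23 | Olivia Smith | Fall 2024 | B-
24 | Kate Garcia | Fall 2024 | B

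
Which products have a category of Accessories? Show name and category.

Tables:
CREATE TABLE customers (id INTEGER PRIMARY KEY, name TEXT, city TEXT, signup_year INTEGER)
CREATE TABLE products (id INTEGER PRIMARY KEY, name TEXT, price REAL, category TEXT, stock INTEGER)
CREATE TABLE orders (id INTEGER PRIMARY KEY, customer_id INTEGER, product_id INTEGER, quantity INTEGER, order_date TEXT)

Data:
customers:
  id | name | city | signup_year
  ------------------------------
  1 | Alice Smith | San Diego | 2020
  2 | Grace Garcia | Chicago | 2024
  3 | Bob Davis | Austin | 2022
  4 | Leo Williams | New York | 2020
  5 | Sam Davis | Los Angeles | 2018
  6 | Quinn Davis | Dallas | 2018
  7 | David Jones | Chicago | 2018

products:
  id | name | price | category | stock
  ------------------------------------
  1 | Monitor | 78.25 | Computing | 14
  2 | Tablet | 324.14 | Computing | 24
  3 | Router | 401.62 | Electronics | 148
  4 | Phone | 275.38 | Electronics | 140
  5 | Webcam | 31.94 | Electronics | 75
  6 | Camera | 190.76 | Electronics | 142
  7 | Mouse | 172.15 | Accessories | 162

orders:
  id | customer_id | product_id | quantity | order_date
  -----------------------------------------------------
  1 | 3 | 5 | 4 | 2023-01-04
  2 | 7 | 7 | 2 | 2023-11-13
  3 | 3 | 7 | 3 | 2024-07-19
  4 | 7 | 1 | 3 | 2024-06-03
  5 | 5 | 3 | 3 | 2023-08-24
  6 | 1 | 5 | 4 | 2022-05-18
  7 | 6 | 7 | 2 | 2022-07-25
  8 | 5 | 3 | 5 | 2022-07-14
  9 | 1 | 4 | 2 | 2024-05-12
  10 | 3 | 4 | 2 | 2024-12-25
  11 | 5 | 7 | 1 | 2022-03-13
SELECT name, category FROM products WHERE category = 'Accessories'

Execution result:
name | category
Mouse | Accessories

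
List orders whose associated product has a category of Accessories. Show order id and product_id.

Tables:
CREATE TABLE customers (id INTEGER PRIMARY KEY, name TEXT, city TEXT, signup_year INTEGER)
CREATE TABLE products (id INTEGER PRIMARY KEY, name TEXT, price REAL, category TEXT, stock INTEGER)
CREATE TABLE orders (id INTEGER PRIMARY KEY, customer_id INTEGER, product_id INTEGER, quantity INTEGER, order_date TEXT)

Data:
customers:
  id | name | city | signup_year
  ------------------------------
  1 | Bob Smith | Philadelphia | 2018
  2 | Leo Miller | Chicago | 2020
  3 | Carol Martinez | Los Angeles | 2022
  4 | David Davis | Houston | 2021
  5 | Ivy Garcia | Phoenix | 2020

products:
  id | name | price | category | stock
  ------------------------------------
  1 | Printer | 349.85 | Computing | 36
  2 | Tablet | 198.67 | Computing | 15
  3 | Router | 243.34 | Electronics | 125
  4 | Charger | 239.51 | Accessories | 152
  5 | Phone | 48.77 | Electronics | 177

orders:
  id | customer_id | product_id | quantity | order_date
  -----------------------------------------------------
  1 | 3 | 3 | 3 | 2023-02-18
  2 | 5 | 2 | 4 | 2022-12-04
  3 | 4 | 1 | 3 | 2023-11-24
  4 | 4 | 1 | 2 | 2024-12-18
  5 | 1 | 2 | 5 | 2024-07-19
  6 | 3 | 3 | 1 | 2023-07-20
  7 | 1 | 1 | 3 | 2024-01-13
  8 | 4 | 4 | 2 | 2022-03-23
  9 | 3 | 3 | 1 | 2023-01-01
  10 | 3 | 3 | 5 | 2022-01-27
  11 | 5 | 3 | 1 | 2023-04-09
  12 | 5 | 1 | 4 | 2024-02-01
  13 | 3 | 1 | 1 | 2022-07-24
SELECT id, product_id FROM orders WHERE product_id IN (SELECT id FROM products WHERE category = 'Accessories')

Execution result:
id | product_id
8 | 4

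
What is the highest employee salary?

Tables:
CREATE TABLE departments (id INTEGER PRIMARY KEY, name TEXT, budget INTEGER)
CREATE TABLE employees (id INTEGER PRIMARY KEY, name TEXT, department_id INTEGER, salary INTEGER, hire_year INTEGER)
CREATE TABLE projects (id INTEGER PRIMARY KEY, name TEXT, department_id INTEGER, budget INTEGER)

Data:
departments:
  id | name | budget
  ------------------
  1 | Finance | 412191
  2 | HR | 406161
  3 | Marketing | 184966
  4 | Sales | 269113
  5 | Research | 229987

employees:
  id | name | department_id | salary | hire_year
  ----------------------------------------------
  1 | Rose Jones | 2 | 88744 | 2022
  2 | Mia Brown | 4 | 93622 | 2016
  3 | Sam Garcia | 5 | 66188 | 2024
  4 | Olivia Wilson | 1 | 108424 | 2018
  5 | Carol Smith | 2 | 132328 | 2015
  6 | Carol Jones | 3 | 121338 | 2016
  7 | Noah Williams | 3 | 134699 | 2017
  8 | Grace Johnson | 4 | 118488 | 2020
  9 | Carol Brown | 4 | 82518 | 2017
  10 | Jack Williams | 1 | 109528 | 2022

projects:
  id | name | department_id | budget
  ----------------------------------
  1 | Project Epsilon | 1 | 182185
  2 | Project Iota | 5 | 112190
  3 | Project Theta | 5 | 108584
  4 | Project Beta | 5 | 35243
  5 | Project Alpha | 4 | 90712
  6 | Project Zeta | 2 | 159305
SELECT MAX(salary) FROM employees

Execution result:
134699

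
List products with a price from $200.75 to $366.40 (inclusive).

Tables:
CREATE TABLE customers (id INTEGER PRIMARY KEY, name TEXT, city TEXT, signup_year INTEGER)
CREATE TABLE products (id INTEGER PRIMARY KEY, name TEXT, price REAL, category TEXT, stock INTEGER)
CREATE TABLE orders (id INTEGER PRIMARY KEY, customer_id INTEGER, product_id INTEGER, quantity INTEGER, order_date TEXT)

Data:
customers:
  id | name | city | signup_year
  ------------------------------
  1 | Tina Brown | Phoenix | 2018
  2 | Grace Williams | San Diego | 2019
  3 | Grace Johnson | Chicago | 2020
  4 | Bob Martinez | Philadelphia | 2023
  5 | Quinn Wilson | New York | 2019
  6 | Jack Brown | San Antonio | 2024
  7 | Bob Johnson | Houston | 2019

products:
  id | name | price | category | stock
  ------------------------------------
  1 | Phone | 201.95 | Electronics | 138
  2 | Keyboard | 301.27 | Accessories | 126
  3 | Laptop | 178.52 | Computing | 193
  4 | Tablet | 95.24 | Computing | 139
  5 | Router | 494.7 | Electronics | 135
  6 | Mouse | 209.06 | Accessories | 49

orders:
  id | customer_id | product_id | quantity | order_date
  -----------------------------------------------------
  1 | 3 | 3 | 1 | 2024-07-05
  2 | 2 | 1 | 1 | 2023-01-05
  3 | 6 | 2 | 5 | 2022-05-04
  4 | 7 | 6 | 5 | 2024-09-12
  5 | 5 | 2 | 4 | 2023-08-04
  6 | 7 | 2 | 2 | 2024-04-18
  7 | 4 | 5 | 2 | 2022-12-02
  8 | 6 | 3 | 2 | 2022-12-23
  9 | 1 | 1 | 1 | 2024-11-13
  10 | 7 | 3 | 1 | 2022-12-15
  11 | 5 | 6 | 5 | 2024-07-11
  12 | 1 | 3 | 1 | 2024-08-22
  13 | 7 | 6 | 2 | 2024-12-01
SELECT name, price FROM products WHERE price BETWEEN 200.75 AND 366.4

Execution result:
name | price
Phone | 201.95
Keyboard | 301.27
Mouse | 209.06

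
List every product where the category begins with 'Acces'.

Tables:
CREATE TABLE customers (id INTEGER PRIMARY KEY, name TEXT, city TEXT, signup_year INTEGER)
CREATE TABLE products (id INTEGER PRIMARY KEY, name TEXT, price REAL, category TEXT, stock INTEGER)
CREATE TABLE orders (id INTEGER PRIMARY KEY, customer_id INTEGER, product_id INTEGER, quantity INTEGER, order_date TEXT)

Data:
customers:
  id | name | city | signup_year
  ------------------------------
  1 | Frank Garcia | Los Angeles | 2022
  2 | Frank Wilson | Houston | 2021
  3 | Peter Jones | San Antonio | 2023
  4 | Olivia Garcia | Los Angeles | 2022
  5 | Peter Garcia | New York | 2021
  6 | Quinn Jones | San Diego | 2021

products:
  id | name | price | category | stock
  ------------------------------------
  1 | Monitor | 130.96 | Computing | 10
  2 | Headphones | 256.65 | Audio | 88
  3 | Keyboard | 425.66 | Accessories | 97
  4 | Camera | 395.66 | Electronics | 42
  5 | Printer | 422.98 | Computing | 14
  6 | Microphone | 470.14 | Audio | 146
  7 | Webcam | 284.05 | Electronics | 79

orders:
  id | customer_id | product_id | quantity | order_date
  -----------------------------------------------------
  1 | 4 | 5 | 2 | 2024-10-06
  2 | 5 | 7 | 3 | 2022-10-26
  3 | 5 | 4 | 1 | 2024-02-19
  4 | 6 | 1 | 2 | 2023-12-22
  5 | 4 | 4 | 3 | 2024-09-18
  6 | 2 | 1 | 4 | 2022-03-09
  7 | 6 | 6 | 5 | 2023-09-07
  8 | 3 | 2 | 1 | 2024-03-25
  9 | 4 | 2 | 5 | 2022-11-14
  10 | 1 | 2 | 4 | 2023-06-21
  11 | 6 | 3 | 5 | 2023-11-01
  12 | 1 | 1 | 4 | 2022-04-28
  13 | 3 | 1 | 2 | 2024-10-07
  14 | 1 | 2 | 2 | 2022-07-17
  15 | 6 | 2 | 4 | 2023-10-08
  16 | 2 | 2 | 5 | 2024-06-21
SELECT name, category FROM products WHERE category LIKE 'Acces%'

Execution result:
name | category
Keyboard | Accessories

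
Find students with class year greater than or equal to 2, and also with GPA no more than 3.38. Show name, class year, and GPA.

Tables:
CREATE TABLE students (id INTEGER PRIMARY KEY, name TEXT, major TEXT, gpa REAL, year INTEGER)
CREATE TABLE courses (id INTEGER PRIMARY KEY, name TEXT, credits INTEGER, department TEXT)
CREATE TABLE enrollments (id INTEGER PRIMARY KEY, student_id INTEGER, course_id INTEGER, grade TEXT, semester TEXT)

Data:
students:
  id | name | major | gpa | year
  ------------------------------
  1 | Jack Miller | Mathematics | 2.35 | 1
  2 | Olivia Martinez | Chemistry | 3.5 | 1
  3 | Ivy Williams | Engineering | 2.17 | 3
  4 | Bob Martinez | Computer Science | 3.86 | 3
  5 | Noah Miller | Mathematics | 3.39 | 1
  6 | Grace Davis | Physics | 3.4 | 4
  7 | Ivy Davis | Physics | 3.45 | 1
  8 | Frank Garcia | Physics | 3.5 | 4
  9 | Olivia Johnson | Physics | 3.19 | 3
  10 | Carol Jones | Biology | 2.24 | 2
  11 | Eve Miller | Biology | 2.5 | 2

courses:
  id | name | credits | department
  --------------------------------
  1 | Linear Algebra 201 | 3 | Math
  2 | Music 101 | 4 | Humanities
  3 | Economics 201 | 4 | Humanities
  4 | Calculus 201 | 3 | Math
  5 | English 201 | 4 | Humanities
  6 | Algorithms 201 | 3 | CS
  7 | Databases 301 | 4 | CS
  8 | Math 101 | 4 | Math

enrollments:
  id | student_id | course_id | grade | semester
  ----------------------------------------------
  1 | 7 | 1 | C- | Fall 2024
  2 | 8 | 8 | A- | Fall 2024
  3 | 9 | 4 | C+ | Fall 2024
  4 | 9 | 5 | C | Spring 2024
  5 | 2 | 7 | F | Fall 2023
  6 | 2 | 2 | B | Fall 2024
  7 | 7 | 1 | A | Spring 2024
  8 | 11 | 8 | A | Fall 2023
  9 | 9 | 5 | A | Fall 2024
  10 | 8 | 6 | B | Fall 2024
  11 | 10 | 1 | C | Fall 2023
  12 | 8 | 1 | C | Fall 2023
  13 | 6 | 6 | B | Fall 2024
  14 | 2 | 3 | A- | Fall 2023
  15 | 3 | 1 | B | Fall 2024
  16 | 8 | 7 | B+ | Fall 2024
SELECT name, year, gpa FROM students WHERE year >= 2 AND gpa <= 3.38

Execution result:
name | year | gpa
Ivy Williams | 3 | 2.17
Olivia Johnson | 3 | 3.19
Carol Jones | 2 | 2.24
Eve Miller | 2 | 2.50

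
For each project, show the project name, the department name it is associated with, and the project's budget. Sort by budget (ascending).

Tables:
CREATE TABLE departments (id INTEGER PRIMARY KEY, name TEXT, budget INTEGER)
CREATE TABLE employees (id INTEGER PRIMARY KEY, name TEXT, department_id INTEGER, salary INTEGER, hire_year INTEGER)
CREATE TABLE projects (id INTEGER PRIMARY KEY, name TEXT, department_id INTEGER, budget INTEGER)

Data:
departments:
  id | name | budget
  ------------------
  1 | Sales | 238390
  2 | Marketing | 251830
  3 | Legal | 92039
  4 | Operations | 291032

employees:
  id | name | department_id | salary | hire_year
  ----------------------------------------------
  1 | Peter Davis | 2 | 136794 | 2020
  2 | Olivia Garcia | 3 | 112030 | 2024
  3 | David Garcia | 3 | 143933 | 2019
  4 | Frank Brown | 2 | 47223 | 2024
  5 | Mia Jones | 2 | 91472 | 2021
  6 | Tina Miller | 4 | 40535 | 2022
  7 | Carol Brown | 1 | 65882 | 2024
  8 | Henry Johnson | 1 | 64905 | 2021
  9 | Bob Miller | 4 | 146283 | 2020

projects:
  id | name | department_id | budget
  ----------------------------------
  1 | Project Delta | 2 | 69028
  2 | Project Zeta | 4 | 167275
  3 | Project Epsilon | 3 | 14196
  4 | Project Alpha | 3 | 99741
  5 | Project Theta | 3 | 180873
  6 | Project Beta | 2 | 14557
SELECT c.name, p.name AS department, c.budget FROM projects c JOIN departments p ON c.department_id = p.id ORDER BY c.budget ASC

Execution result:
name | department | budget
Project Epsilon | Legal | 14196
Project Beta | Marketing | 14557
Project Delta | Marketing | 69028
Project Alpha | Legal | 99741
Project Zeta | Operations | 167275
Project Theta | Legal | 180873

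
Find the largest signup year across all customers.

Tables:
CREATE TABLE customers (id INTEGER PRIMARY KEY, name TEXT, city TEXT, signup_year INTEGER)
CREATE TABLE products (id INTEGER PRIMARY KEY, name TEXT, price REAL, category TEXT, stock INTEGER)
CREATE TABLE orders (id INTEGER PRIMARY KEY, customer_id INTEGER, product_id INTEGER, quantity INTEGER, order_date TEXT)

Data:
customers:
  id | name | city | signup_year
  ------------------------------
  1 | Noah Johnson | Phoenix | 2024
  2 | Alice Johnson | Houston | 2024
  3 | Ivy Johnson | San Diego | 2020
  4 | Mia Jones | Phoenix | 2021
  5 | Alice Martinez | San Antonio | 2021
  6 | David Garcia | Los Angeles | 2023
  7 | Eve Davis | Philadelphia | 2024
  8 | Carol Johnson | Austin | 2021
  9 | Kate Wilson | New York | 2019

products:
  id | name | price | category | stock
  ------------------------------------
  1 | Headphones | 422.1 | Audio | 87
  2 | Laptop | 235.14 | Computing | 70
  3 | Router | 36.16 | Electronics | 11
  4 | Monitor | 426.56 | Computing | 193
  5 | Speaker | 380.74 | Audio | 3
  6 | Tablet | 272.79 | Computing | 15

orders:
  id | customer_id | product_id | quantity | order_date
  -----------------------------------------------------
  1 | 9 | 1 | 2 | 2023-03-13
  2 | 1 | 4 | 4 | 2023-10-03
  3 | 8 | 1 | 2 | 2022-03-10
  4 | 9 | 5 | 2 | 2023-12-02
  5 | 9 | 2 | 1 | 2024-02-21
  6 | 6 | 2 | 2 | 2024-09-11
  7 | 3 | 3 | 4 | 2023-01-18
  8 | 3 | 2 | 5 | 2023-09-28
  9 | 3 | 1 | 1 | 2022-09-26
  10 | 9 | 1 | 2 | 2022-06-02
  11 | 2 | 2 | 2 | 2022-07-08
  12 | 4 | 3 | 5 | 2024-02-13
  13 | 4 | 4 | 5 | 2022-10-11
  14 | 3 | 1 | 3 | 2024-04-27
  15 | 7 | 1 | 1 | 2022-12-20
SELECT MAX(signup_year) FROM customers

Execution result:
2024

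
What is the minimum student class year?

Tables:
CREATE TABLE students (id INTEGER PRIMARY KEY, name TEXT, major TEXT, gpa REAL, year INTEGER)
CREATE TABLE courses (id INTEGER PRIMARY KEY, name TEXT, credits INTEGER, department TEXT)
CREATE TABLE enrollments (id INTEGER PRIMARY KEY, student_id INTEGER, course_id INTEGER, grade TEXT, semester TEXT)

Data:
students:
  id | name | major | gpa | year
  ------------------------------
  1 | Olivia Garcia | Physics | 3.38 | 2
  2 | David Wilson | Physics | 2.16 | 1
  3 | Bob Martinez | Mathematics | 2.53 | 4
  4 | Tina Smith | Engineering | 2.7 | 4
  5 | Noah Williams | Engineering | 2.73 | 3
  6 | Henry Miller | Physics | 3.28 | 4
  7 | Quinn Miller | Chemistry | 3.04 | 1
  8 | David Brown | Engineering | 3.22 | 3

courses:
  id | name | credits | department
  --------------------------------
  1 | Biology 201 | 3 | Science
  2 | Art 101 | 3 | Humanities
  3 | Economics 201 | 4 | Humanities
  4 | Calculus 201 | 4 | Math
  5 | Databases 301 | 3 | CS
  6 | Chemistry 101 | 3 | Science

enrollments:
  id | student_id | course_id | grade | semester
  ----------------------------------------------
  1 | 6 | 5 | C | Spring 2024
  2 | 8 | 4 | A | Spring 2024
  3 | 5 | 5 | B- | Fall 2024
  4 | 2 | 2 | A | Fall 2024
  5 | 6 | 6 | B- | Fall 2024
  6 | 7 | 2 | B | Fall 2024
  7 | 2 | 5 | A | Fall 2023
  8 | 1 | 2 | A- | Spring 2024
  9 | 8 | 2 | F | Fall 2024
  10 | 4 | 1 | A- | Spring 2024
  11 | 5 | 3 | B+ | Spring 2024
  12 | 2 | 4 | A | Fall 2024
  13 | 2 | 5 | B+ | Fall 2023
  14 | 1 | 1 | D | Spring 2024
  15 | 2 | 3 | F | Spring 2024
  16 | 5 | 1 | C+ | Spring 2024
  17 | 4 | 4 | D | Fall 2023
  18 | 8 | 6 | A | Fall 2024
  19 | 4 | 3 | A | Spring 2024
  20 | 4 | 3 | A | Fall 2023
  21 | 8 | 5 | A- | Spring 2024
SELECT MIN(year) FROM students

Execution result:
1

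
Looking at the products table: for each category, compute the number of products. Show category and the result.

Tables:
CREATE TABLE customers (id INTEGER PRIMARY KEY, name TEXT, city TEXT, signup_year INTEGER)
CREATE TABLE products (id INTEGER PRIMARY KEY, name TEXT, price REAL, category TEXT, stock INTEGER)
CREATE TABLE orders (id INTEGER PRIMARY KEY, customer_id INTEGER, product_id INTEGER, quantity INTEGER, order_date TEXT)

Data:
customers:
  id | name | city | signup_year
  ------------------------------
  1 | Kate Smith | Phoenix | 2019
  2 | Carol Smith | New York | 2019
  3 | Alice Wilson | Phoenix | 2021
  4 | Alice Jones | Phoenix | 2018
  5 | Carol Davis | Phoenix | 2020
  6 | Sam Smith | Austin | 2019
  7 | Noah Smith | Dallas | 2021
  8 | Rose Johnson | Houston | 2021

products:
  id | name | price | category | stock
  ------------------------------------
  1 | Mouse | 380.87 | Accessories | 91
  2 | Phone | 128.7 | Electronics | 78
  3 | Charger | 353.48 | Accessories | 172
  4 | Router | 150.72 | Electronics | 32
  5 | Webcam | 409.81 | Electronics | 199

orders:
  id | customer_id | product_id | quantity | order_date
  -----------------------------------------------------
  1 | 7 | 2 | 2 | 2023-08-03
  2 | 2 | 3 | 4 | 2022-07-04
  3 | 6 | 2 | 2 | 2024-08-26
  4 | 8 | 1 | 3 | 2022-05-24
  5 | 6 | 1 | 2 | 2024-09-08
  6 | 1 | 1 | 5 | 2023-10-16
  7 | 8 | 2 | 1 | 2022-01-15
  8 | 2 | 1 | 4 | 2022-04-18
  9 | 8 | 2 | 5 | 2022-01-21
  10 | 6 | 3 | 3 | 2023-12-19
SELECT category, COUNT(*) AS n FROM products GROUP BY category

Execution result:
category | n
Accessories | 2
Electronics | 3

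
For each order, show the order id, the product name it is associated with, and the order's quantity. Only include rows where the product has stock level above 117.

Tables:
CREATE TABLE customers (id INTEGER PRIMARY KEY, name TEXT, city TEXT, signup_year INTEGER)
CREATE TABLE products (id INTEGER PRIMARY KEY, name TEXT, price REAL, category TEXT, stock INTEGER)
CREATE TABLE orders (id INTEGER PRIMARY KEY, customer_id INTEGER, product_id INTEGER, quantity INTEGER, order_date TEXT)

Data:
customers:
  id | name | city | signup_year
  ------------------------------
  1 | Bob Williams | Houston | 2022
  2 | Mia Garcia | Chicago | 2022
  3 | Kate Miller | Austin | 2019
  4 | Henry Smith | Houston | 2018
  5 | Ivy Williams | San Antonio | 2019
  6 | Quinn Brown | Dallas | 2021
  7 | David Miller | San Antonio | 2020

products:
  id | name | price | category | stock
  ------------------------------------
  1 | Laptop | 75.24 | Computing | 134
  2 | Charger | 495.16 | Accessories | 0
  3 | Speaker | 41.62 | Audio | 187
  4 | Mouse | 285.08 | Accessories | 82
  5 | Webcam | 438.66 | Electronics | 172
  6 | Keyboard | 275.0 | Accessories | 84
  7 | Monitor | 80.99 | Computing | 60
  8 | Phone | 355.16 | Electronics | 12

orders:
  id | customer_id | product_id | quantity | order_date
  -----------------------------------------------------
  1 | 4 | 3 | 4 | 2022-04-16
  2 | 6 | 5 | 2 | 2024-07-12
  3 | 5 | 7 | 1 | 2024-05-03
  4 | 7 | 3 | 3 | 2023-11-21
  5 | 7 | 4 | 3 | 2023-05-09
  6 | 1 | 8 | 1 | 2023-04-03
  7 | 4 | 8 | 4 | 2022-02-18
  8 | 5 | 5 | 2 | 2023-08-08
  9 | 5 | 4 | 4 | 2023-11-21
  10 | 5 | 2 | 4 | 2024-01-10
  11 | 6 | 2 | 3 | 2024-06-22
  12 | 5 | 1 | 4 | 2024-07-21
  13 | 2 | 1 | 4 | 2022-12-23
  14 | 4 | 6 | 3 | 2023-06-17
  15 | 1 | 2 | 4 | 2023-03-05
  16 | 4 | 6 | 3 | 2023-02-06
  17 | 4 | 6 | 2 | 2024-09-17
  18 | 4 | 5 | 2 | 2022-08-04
SELECT c.id, p.name AS product, c.quantity FROM orders c JOIN products p ON c.product_id = p.id WHERE p.stock > 117

Execution result:
id | product | quantity
1 | Speaker | 4
2 | Webcam | 2
4 | Speaker | 3
8 | Webcam | 2
12 | Laptop | 4
13 | Laptop | 4
18 | Webcam | 2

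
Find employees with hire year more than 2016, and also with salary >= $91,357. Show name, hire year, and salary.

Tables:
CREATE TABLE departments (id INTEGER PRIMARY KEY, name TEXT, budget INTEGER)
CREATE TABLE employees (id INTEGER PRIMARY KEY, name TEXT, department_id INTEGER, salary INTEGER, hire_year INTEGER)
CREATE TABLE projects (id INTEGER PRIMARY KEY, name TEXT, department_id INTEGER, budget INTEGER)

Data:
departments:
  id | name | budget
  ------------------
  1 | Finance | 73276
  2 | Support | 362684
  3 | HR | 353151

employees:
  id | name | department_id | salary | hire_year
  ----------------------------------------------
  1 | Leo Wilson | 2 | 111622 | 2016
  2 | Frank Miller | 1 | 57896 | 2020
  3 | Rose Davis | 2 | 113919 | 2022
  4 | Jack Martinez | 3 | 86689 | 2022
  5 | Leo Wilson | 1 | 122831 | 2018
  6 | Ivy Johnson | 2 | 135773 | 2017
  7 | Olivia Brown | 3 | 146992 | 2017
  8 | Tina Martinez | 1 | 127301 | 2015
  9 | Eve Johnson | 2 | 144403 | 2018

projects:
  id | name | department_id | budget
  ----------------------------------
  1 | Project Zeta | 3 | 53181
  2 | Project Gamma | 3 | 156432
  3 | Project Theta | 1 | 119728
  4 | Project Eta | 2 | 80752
SELECT name, hire_year, salary FROM employees WHERE hire_year > 2016 AND salary >= 91357

Execution result:
name | hire_year | salary
Rose Davis | 2022 | 113919
Leo Wilson | 2018 | 122831
Ivy Johnson | 2017 | 135773
Olivia Brown | 2017 | 146992
Eve Johnson | 2018 | 144403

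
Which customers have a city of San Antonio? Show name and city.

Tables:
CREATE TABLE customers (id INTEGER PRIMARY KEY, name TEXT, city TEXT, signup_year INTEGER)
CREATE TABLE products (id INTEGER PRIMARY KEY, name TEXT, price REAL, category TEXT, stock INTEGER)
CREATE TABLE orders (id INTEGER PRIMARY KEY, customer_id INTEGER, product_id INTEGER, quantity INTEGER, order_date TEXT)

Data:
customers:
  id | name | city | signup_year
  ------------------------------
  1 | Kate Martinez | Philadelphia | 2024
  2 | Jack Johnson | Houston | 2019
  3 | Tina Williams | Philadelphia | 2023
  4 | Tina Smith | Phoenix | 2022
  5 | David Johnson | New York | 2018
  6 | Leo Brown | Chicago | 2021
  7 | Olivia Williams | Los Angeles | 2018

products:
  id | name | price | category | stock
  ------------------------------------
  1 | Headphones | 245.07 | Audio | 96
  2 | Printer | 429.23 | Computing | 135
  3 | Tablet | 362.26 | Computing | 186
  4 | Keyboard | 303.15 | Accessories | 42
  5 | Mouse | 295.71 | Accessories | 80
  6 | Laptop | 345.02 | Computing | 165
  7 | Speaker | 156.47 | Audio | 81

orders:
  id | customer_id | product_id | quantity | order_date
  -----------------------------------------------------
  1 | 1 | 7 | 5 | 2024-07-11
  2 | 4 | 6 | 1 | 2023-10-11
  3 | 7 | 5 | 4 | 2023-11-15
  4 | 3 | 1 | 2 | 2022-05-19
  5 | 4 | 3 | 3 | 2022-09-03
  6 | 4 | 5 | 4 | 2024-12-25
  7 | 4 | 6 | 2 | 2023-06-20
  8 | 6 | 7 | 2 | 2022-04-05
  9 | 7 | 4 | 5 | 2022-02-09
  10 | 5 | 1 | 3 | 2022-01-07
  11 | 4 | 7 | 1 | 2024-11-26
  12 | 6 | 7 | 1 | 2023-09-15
SELECT name, city FROM customers WHERE city = 'San Antonio'

Execution result:
(no rows)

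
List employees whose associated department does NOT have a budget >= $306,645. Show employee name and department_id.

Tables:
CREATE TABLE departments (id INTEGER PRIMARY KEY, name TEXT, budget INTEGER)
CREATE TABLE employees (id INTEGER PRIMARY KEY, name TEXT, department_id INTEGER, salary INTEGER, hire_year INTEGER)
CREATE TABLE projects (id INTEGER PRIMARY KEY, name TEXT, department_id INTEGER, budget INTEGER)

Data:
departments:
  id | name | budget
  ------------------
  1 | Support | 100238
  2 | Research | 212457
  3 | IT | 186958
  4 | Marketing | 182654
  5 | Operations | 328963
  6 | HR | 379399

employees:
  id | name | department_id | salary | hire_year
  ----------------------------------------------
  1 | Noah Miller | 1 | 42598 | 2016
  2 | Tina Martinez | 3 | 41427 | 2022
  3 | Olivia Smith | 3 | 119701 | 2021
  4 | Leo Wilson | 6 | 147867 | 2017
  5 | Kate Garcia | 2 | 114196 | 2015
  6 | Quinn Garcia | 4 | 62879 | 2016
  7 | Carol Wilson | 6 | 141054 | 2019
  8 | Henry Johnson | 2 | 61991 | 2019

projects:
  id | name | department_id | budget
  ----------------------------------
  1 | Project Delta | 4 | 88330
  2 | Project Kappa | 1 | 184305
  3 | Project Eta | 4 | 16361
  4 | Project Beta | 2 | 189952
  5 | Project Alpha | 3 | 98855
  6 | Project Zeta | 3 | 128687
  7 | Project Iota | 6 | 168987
SELECT name, department_id FROM employees WHERE department_id NOT IN (SELECT id FROM departments WHERE budget >= 306645)

Execution result:
name | department_id
Noah Miller | 1
Tina Martinez | 3
Olivia Smith | 3
Kate Garcia | 2
Quinn Garcia | 4
Henry Johnson | 2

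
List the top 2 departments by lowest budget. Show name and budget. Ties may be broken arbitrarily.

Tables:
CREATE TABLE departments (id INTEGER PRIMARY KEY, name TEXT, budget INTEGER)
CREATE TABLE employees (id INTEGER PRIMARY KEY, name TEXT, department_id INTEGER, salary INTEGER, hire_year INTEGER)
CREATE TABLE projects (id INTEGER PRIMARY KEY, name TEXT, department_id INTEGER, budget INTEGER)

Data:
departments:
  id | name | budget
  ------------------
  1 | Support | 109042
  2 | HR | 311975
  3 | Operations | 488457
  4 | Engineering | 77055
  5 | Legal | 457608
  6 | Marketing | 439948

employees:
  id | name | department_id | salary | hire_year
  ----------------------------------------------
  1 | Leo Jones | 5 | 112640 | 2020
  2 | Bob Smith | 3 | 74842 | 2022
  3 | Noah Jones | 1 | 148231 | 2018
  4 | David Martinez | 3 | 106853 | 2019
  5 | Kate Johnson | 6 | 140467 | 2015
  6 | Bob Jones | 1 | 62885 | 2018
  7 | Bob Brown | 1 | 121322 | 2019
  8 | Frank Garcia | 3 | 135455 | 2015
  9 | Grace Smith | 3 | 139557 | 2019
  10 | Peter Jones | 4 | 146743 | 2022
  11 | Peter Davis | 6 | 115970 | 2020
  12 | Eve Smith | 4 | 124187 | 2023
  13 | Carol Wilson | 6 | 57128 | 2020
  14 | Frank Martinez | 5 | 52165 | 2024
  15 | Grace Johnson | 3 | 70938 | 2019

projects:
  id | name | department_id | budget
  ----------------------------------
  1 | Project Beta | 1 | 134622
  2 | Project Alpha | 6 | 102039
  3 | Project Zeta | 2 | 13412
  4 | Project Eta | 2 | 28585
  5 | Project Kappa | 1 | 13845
SELECT name, budget FROM departments ORDER BY budget ASC LIMIT 2

Execution result:
name | budget
Engineering | 77055
Support | 109042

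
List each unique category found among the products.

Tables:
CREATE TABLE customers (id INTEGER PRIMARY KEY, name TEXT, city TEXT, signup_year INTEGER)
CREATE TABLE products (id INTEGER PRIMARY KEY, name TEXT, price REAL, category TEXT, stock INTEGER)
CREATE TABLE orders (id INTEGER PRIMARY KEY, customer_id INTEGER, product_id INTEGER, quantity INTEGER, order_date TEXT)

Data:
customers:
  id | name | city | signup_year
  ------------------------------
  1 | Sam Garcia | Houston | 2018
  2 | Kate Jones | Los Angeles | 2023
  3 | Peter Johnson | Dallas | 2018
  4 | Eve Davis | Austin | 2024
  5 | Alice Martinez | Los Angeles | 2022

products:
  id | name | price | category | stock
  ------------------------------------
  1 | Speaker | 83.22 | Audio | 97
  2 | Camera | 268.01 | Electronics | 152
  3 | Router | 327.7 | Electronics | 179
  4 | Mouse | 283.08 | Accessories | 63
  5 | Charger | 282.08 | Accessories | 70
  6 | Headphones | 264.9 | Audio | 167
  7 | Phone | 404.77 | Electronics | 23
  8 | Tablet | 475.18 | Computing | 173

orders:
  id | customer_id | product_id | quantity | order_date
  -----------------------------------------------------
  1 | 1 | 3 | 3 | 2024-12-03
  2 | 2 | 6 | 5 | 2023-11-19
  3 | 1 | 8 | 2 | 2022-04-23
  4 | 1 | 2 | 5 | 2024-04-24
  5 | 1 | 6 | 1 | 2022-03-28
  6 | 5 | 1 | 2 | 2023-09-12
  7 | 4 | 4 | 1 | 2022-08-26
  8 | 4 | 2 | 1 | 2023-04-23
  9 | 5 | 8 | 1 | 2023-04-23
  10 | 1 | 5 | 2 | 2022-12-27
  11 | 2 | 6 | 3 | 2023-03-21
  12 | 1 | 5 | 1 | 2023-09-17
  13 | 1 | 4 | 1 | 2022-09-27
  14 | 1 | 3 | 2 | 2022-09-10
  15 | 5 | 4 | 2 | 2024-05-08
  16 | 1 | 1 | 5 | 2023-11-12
SELECT DISTINCT category FROM products

Execution result:
category
Audio
Electronics
Accessories
Computing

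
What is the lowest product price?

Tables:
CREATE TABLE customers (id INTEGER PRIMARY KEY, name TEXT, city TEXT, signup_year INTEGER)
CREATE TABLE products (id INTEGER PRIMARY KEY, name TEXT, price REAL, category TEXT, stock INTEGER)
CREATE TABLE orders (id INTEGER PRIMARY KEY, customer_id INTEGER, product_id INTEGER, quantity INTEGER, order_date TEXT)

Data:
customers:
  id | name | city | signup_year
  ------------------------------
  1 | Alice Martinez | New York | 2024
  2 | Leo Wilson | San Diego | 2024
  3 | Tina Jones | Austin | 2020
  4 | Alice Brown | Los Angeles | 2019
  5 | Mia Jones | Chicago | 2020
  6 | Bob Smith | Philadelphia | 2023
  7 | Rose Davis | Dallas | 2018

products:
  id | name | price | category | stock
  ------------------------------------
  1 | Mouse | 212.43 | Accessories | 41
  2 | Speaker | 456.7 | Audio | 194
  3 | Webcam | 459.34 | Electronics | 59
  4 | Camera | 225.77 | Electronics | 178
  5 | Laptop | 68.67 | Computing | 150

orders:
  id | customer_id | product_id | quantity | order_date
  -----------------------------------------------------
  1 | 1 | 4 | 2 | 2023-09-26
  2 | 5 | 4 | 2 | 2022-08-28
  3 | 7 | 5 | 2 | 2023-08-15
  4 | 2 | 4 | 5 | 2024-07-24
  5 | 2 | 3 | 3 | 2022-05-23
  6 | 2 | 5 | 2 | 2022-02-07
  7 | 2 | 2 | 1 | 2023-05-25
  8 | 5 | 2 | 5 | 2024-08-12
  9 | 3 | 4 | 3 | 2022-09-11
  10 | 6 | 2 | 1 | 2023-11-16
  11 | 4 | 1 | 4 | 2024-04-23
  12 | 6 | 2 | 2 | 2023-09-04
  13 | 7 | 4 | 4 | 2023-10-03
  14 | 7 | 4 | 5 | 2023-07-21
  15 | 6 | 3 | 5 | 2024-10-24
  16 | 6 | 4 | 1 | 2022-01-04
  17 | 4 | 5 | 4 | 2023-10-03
SELECT MIN(price) FROM products

Execution result:
68.67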